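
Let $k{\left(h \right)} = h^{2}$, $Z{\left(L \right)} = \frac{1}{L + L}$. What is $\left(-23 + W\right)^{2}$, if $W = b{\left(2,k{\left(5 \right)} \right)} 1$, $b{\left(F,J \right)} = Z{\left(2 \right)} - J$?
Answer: $\frac{36481}{16} \approx 2280.1$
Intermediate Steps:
$Z{\left(L \right)} = \frac{1}{2 L}$
$b{\left(F,J \right)} = \frac{1}{4} - J$ ($b{\left(F,J \right)} = \frac{1}{2 \cdot 2} - J = \frac{1}{2} \cdot \frac{1}{2} - J = \frac{1}{4} - J$)
$W = - \frac{99}{4}$ ($W = \left(\frac{1}{4} - 5^{2}\right) 1 = \left(\frac{1}{4} - 25\right) 1 = \left(- \frac{99}{4}\right) 1 = - \frac{99}{4} \approx -24.75$)
$\left(-23 + W\right)^{2} = \left(-23 - \frac{99}{4}\right)^{2} = \left(- \frac{191}{4}\right)^{2} = \frac{36481}{16}$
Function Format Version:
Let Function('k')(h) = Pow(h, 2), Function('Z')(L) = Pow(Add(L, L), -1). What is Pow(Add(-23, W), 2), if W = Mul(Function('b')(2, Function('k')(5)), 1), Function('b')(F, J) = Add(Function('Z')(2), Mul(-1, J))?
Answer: Rational(36481, 16) ≈ 2280.1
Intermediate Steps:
Function('Z')(L) = Mul(Rational(1, 2), Pow(L, -1)) (Function('Z')(L) = Pow(Mul(2, L), -1) = Mul(Rational(1, 2), Pow(L, -1)))
Function('b')(F, J) = Add(Rational(1, 4), Mul(-1, J)) (Function('b')(F, J) = Add(Mul(Rational(1, 2), Pow(2, -1)), Mul(-1, J)) = Add(Mul(Rational(1, 2), Rational(1, 2)), Mul(-1, J)) = Add(Rational(1, 4), Mul(-1, J)))
W = Rational(-99, 4) (W = Mul(Add(Rational(1, 4), Mul(-1, Pow(5, 2))), 1) = Mul(Add(Rational(1, 4), Mul(-1, 25)), 1) = Mul(Add(Rational(1, 4), -25), 1) = Mul(Rational(-99, 4), 1) = Rational(-99, 4) ≈ -24.750)
Pow(Add(-23, W), 2) = Pow(Add(-23, Rational(-99, 4)), 2) = Pow(Rational(-191, 4), 2) = Rational(36481, 16)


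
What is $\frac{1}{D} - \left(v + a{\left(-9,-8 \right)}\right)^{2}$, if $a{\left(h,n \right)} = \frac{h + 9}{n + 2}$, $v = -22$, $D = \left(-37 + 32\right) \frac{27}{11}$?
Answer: $- \frac{65351}{135} \approx -484.08$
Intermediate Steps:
$D = - \frac{135}{11}$ ($D = - 5 \cdot 27 \cdot \frac{1}{11} = \left(-5\right) \frac{27}{11} = - \frac{135}{11} \approx -12.273$)
$a{\left(h,n \right)} = \frac{9 + h}{2 + n}$
$\frac{1}{D} - \left(v + a{\left(-9,-8 \right)}\right)^{2} = \frac{1}{- \frac{135}{11}} - \left(-22 + \frac{9 - 9}{2 - 8}\right)^{2} = - \frac{11}{135} - \left(-22 + \frac{1}{-6} \cdot 0\right)^{2} = - \frac{11}{135} - \left(-22 - 0\right)^{2} = - \frac{11}{135} - \left(-22 + 0\right)^{2} = - \frac{11}{135} - \left(-22\right)^{2} = - \frac{11}{135} - 484 = - \frac{65351}{135}$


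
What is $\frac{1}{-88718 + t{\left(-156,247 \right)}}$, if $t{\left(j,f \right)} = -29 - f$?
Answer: $- \frac{1}{88994} \approx -1.1237 \cdot 10^{-5}$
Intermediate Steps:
$\frac{1}{-88718 + t{\left(-156,247 \right)}} = \frac{1}{-88718 - 276} = \frac{1}{-88994} = - \frac{1}{88994}$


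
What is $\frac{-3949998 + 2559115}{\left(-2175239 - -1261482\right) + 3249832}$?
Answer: $- \frac{1390883}{2336075} \approx -0.59539$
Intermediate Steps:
$\frac{-3949998 + 2559115}{\left(-2175239 - -1261482\right) + 3249832} = - \frac{1390883}{\left(-2175239 + 1261482\right) + 3249832} = - \frac{1390883}{-913757 + 3249832} = - \frac{1390883}{2336075}$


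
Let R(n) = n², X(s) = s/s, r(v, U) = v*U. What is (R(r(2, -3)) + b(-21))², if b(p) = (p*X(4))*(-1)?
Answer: 3249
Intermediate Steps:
r(v, U) = U*v
X(s) = 1
b(p) = -p (b(p) = (p*1)*(-1) = p*(-1) = -p)
(R(r(2, -3)) + b(-21))² = ((-3*2)² - 1*(-21))² = ((-6)² + 21)² = (36 + 21)² = 57² = 3249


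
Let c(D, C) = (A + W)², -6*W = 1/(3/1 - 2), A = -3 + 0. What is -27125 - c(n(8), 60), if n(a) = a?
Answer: -976861/36 ≈ -27135.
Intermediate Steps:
A = -3
W = -⅙ (W = -1/(6*(3/1 - 2)) = -1/(6*(3*1 - 2)) = -1/(6*(3 - 2)) = -⅙/1 = -⅙*1 = -⅙ ≈ -0.16667)
c(D, C) = 361/36 (c(D, C) = (-3 - ⅙)² = (-19/6)² = 361/36)
-27125 - c(n(8), 60) = -27125 - 1*361/36 = -27125 - 361/36 = -976861/36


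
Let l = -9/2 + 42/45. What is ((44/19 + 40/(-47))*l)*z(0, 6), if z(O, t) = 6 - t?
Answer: 0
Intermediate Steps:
l = -107/30 (l = -9*1/2 + 42*(1/45) = -9/2 + 14/15 = -107/30 ≈ -3.5667)
((44/19 + 40/(-47))*l)*z(0, 6) = ((44/19 + 40/(-47))*(-107/30))*(6 - 1*6) = ((44*(1/19) + 40*(-1/47))*(-107/30))*(6 - 6) = ((44/19 - 40/47)*(-107/30))*0 = ((1308/893)*(-107/30))*0 = -23326/4465*0 = 0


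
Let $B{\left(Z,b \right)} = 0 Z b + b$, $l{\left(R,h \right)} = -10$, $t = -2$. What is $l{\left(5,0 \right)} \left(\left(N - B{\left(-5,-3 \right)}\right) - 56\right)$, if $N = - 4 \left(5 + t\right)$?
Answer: $650$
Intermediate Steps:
$N = -12$ ($N = - 4 \left(5 - 2\right) = \left(-4\right) 3 = -12$)
$B{\left(Z,b \right)} = b$ ($B{\left(Z,b \right)} = 0 b + b = 0 + b = b$)
$l{\left(5,0 \right)} \left(\left(N - B{\left(-5,-3 \right)}\right) - 56\right) = - 10 \left(\left(-12 - -3\right) - 56\right) = - 10 \left(\left(-12 + 3\right) - 56\right) = - 10 \left(-9 - 56\right) = \left(-10\right) \left(-65\right) = 650$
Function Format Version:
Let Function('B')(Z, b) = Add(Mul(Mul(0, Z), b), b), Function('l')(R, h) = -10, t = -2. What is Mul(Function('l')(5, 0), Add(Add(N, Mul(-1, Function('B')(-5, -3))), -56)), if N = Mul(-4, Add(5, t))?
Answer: 650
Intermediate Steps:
N = -12 (N = Mul(-4, Add(5, -2)) = Mul(-4, 3) = -12)
Function('B')(Z, b) = b (Function('B')(Z, b) = Add(Mul(0, b), b) = Add(0, b) = b)
Mul(Function('l')(5, 0), Add(Add(N, Mul(-1, Function('B')(-5, -3))), -56)) = Mul(-10, Add(Add(-12, Mul(-1, -3)), -56)) = Mul(-10, Add(Add(-12, 3), -56)) = Mul(-10, Add(-9, -56)) = Mul(-10, -65) = 650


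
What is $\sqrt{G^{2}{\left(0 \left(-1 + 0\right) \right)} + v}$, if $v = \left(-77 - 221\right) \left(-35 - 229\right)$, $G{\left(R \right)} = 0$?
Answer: $4 \sqrt{4917} \approx 280.49$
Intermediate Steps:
$v = 78672$ ($v = \left(-298\right) \left(-264\right) = 78672$)
$\sqrt{G^{2}{\left(0 \left(-1 + 0\right) \right)} + v} = \sqrt{0^{2} + 78672} = \sqrt{0 + 78672} = \sqrt{78672} = 4 \sqrt{4917}$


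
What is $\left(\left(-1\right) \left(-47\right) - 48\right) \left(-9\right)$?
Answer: $9$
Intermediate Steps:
$\left(\left(-1\right) \left(-47\right) - 48\right) \left(-9\right) = \left(47 - 48\right) \left(-9\right) = \left(-1\right) \left(-9\right) = 9$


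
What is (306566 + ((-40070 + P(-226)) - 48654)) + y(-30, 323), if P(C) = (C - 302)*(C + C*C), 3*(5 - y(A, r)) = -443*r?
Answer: -79749770/3 ≈ -2.6583e+7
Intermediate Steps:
y(A, r) = 5 + 443*r/3 (y(A, r) = 5 - (-443)*r/3 = 5 + 443*r/3)
P(C) = (-302 + C)*(C + C²)
(306566 + ((-40070 + P(-226)) - 48654)) + y(-30, 323) = (306566 + ((-40070 - 226*(-302 + (-226)² - 301*(-226))) - 48654)) + (5 + (443/3)*323) = (306566 + ((-40070 - 226*(-302 + 51076 + 68026)) - 48654)) + (5 + 143089/3) = (306566 + ((-40070 - 226*118800) - 48654)) + 143104/3 = (306566 + ((-40070 - 26848800) - 48654)) + 143104/3 = (306566 + (-26888870 - 48654)) + 143104/3 = (306566 - 26937524) + 143104/3 = -26630958 + 143104/3 = -79749770/3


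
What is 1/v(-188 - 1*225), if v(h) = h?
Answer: -1/413 ≈ -0.0024213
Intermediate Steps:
1/v(-188 - 1*225) = 1/(-188 - 1*225) = 1/(-188 - 225) = 1/(-413) = -1/413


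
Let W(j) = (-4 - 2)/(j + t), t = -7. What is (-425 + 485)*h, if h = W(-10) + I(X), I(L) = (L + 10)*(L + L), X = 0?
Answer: 360/17 ≈ 21.176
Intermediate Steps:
W(j) = -6/(-7 + j) (W(j) = (-4 - 2)/(j - 7) = -6/(-7 + j))
I(L) = 2*L*(10 + L) (I(L) = (10 + L)*(2*L) = 2*L*(10 + L))
h = 6/17 (h = -6/(-7 - 10) + 2*0*(10 + 0) = -6/(-17) + 2*0*10 = -6*(-1/17) + 0 = 6/17 + 0 = 6/17 ≈ 0.35294)
(-425 + 485)*h = (-425 + 485)*(6/17) = 60*(6/17) = 360/17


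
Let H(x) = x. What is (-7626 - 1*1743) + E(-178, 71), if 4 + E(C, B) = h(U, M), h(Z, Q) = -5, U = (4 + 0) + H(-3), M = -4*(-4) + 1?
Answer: -9378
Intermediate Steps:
M = 17 (M = 16 + 1 = 17)
U = 1 (U = (4 + 0) - 3 = 4 - 3 = 1)
E(C, B) = -9 (E(C, B) = -4 - 5 = -9)
(-7626 - 1*1743) + E(-178, 71) = (-7626 - 1*1743) - 9 = (-7626 - 1743) - 9 = -9369 - 9 = -9378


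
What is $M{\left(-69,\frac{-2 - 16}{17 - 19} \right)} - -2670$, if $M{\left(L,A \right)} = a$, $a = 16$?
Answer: $2686$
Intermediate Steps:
$M{\left(L,A \right)} = 16$
$M{\left(-69,\frac{-2 - 16}{17 - 19} \right)} - -2670 = 16 - -2670 = 16 + 2670 = 2686$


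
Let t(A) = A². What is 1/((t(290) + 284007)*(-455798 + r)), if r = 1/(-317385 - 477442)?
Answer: -794827/133358008976089329 ≈ -5.9601e-12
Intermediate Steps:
r = -1/794827 (r = 1/(-794827) = -1/794827 ≈ -1.2581e-6)
1/((t(290) + 284007)*(-455798 + r)) = 1/((290² + 284007)*(-455798 - 1/794827)) = 1/((84100 + 284007)*(-362280556947/794827)) = 1/(368107*(-362280556947/794827)) = 1/(-133358008976089329/794827) = -794827/133358008976089329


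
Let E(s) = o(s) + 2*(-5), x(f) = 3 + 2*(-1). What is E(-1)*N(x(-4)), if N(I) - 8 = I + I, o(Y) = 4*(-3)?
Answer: -220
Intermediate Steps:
x(f) = 1 (x(f) = 3 - 2 = 1)
o(Y) = -12
E(s) = -22 (E(s) = -12 + 2*(-5) = -12 - 10 = -22)
N(I) = 8 + 2*I (N(I) = 8 + (I + I) = 8 + 2*I)
E(-1)*N(x(-4)) = -22*(8 + 2*1) = -22*(8 + 2) = -22*10 = -220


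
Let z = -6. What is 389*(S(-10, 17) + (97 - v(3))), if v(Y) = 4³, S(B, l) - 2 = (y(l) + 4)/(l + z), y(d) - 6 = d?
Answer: 160268/11 ≈ 14570.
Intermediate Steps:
y(d) = 6 + d
S(B, l) = 2 + (10 + l)/(-6 + l) (S(B, l) = 2 + ((6 + l) + 4)/(l - 6) = 2 + (10 + l)/(-6 + l))
v(Y) = 64
389*(S(-10, 17) + (97 - v(3))) = 389*((-2 + 3*17)/(-6 + 17) + (97 - 1*64)) = 389*((-2 + 51)/11 + (97 - 64)) = 389*((1/11)*49 + 33) = 389*(49/11 + 33) = 389*(412/11) = 160268/11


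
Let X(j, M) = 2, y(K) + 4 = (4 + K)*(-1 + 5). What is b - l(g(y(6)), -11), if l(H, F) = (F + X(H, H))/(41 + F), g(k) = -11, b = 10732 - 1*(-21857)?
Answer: 325893/10 ≈ 32589.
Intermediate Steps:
y(K) = 12 + 4*K (y(K) = -4 + (4 + K)*(-1 + 5) = -4 + (4 + K)*4 = -4 + (16 + 4*K) = 12 + 4*K)
b = 32589 (b = 10732 + 21857 = 32589)
l(H, F) = (2 + F)/(41 + F) (l(H, F) = (F + 2)/(41 + F) = (2 + F)/(41 + F))
b - l(g(y(6)), -11) = 32589 - (2 - 11)/(41 - 11) = 32589 - (-9)/30 = 32589 - 1*(-3/10) = 32589 + 3/10 = 325893/10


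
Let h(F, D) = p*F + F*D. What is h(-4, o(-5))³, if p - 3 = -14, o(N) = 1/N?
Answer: 11239424/125 ≈ 89915.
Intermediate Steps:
o(N) = 1/N
p = -11 (p = 3 - 14 = -11)
h(F, D) = -11*F + D*F (h(F, D) = -11*F + F*D = -11*F + D*F)
h(-4, o(-5))³ = (-4*(-11 + 1/(-5)))³ = (-4*(-11 - ⅕))³ = (-4*(-56/5))³ = (224/5)³ = 11239424/125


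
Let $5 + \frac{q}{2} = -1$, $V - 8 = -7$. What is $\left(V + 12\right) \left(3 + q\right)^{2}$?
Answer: $1053$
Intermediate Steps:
$V = 1$ ($V = 8 - 7 = 1$)
$q = -12$ ($q = -10 + 2 \left(-1\right) = -10 - 2 = -12$)
$\left(V + 12\right) \left(3 + q\right)^{2} = \left(1 + 12\right) \left(3 - 12\right)^{2} = 13 \left(-9\right)^{2} = 13 \cdot 81 = 1053$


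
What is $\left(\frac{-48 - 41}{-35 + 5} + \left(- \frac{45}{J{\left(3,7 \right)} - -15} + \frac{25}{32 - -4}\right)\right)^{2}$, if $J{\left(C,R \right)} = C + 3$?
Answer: $\frac{3659569}{1587600} \approx 2.3051$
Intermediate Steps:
$J{\left(C,R \right)} = 3 + C$
$\left(\frac{-48 - 41}{-35 + 5} + \left(- \frac{45}{J{\left(3,7 \right)} - -15} + \frac{25}{32 - -4}\right)\right)^{2} = \left(\frac{-48 - 41}{-35 + 5} + \left(- \frac{45}{\left(3 + 3\right) - -15} + \frac{25}{32 - -4}\right)\right)^{2} = \left(- \frac{89}{-30} + \left(- \frac{45}{6 + 15} + \frac{25}{32 + 4}\right)\right)^{2} = \left(\left(-89\right) \left(- \frac{1}{30}\right) + \left(- \frac{45}{21} + \frac{25}{36}\right)\right)^{2} = \left(\frac{89}{30} + \left(\left(-45\right) \frac{1}{21} + 25 \cdot \frac{1}{36}\right)\right)^{2} = \left(\frac{89}{30} + \left(- \frac{15}{7} + \frac{25}{36}\right)\right)^{2} = \left(\frac{89}{30} - \frac{365}{252}\right)^{2} = \left(\frac{1913}{1260}\right)^{2} = \frac{3659569}{1587600}$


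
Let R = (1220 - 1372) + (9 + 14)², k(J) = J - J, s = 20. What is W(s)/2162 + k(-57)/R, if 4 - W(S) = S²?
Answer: -198/1081 ≈ -0.18316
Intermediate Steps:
W(S) = 4 - S²
k(J) = 0
R = 377 (R = -152 + 23² = -152 + 529 = 377)
W(s)/2162 + k(-57)/R = (4 - 1*20²)/2162 + 0/377 = (4 - 1*400)*(1/2162) + 0*(1/377) = (4 - 400)*(1/2162) + 0 = -396*1/2162 + 0 = -198/1081 + 0 = -198/1081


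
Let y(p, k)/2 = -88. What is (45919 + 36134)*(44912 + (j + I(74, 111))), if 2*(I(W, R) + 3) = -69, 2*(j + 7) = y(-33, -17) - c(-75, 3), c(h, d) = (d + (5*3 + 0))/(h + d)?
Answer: 29394420561/8 ≈ 3.6743e+9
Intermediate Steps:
y(p, k) = -176 (y(p, k) = 2*(-88) = -176)
c(h, d) = (15 + d)/(d + h) (c(h, d) = (d + (15 + 0))/(d + h) = (d + 15)/(d + h) = (15 + d)/(d + h))
j = -759/8 (j = -7 + (-176 - (15 + 3)/(3 - 75))/2 = -7 + (-176 - 18/(-72))/2 = -7 + (-176 - (-1)*18/72)/2 = -7 + (-176 - 1*(-¼))/2 = -7 + (-176 + ¼)/2 = -7 + (½)*(-703/4) = -7 - 703/8 = -759/8 ≈ -94.875)
I(W, R) = -75/2 (I(W, R) = -3 + (½)*(-69) = -3 - 69/2 = -75/2)
(45919 + 36134)*(44912 + (j + I(74, 111))) = (45919 + 36134)*(44912 + (-759/8 - 75/2)) = 82053*(44912 - 1059/8) = 82053*(358237/8) = 29394420561/8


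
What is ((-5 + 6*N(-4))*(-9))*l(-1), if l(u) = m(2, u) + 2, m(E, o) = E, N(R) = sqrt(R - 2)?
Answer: 180 - 216*I*sqrt(6) ≈ 180.0 - 529.09*I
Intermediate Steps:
N(R) = sqrt(-2 + R)
l(u) = 4 (l(u) = 2 + 2 = 4)
((-5 + 6*N(-4))*(-9))*l(-1) = ((-5 + 6*sqrt(-2 - 4))*(-9))*4 = ((-5 + 6*sqrt(-6))*(-9))*4 = ((-5 + 6*(I*sqrt(6)))*(-9))*4 = ((-5 + 6*I*sqrt(6))*(-9))*4 = (45 - 54*I*sqrt(6))*4 = 180 - 216*I*sqrt(6)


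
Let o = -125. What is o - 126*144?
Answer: -18269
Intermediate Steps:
o - 126*144 = -125 - 126*144 = -125 - 18144 = -18269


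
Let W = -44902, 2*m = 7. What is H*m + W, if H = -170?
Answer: -45497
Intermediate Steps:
m = 7/2 (m = (½)*7 = 7/2 ≈ 3.5000)
H*m + W = -170*7/2 - 44902 = -595 - 44902 = -45497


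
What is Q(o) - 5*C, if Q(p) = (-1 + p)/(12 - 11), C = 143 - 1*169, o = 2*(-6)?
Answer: 117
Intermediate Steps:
o = -12
C = -26 (C = 143 - 169 = -26)
Q(p) = -1 + p (Q(p) = (-1 + p)/1 = (-1 + p)*1 = -1 + p)
Q(o) - 5*C = (-1 - 12) - 5*(-26) = -13 + 130 = 117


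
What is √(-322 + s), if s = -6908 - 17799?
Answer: 9*I*√309 ≈ 158.21*I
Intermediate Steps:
s = -24707
√(-322 + s) = √(-322 - 24707) = √(-25029) = 9*I*√309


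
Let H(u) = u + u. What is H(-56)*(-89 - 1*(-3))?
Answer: 9632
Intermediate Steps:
H(u) = 2*u
H(-56)*(-89 - 1*(-3)) = (2*(-56))*(-89 - 1*(-3)) = -112*(-89 + 3) = -112*(-86) = 9632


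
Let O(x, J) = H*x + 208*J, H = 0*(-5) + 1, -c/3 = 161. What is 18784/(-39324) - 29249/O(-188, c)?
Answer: -185114873/989509812 ≈ -0.18708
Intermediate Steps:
c = -483 (c = -3*161 = -483)
H = 1 (H = 0 + 1 = 1)
O(x, J) = x + 208*J (O(x, J) = 1*x + 208*J = x + 208*J)
18784/(-39324) - 29249/O(-188, c) = 18784/(-39324) - 29249/(-188 + 208*(-483)) = 18784*(-1/39324) - 29249/(-188 - 100464) = -4696/9831 - 29249/(-100652) = -4696/9831 - 29249*(-1/100652) = -4696/9831 + 29249/100652 = -185114873/989509812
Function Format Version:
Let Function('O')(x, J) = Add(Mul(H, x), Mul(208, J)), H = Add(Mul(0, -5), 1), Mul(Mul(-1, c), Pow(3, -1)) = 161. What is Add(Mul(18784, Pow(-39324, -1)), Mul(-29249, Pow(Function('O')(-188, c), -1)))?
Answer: Rational(-185114873, 989509812) ≈ -0.18708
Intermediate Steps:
c = -483 (c = Mul(-3, 161) = -483)
H = 1 (H = Add(0, 1) = 1)
Function('O')(x, J) = Add(x, Mul(208, J)) (Function('O')(x, J) = Add(Mul(1, x), Mul(208, J)) = Add(x, Mul(208, J)))
Add(Mul(18784, Pow(-39324, -1)), Mul(-29249, Pow(Function('O')(-188, c), -1))) = Add(Mul(18784, Pow(-39324, -1)), Mul(-29249, Pow(Add(-188, Mul(208, -483)), -1))) = Add(Mul(18784, Rational(-1, 39324)), Mul(-29249, Pow(Add(-188, -100464), -1))) = Add(Rational(-4696, 9831), Mul(-29249, Pow(-100652, -1))) = Add(Rational(-4696, 9831), Mul(-29249, Rational(-1, 100652))) = Add(Rational(-4696, 9831), Rational(29249, 100652)) = Rational(-185114873, 989509812)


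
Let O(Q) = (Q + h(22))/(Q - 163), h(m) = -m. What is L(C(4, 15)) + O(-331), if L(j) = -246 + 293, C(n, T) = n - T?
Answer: 23571/494 ≈ 47.715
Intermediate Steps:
L(j) = 47
O(Q) = (-22 + Q)/(-163 + Q) (O(Q) = (Q - 1*22)/(Q - 163) = (Q - 22)/(-163 + Q) = (-22 + Q)/(-163 + Q))
L(C(4, 15)) + O(-331) = 47 + (-22 - 331)/(-163 - 331) = 47 - 353/(-494) = 47 - 1/494*(-353) = 47 + 353/494 = 23571/494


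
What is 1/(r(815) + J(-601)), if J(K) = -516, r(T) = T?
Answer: 1/299 ≈ 0.0033445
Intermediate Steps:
1/(r(815) + J(-601)) = 1/(815 - 516) = 1/299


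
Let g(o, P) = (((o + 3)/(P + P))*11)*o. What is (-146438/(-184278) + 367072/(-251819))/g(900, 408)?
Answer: -1046092391996/17285171317773975 ≈ -6.0520e-5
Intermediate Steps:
g(o, P) = 11*o*(3 + o)/(2*P) (g(o, P) = (((3 + o)/((2*P)))*11)*o = (((3 + o)*(1/(2*P)))*11)*o = (((3 + o)/(2*P))*11)*o = (11*(3 + o)/(2*P))*o = 11*o*(3 + o)/(2*P))
(-146438/(-184278) + 367072/(-251819))/g(900, 408) = (-146438/(-184278) + 367072/(-251819))/(((11/2)*900*(3 + 900)/408)) = (-146438*(-1/184278) + 367072*(-1/251819))/(((11/2)*900*(1/408)*903)) = (73219/92139 - 367072/251819)/(744975/68) = -15383711647/23202350841*68/744975 = -1046092391996/17285171317773975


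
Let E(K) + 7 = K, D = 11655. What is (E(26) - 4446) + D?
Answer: 7228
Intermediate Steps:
E(K) = -7 + K
(E(26) - 4446) + D = ((-7 + 26) - 4446) + 11655 = (19 - 4446) + 11655 = -4427 + 11655 = 7228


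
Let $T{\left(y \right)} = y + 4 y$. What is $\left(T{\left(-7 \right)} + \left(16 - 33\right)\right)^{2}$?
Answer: $2704$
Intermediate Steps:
$T{\left(y \right)} = 5 y$
$\left(T{\left(-7 \right)} + \left(16 - 33\right)\right)^{2} = \left(5 \left(-7\right) + \left(16 - 33\right)\right)^{2} = \left(-35 - 17\right)^{2} = \left(-52\right)^{2} = 2704$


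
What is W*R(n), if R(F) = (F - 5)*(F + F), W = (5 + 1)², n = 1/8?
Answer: -351/8 ≈ -43.875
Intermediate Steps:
n = ⅛ ≈ 0.12500
W = 36 (W = 6² = 36)
R(F) = 2*F*(-5 + F) (R(F) = (-5 + F)*(2*F) = 2*F*(-5 + F))
W*R(n) = 36*(2*(⅛)*(-5 + ⅛)) = 36*(2*(⅛)*(-39/8)) = 36*(-39/32) = -351/8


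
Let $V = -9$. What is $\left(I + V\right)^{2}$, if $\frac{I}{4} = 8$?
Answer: $529$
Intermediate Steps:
$I = 32$ ($I = 4 \cdot 8 = 32$)
$\left(I + V\right)^{2} = \left(32 - 9\right)^{2} = 23^{2} = 529$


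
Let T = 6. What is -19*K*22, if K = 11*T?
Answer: -27588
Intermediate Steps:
K = 66 (K = 11*6 = 66)
-19*K*22 = -19*66*22 = -1254*22 = -27588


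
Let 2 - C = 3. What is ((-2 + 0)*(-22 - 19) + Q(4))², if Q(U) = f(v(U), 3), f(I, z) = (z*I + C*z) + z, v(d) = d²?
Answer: 16900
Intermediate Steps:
C = -1 (C = 2 - 1*3 = 2 - 3 = -1)
f(I, z) = I*z (f(I, z) = (z*I - z) + z = (I*z - z) + z = (-z + I*z) + z = I*z)
Q(U) = 3*U² (Q(U) = U²*3 = 3*U²)
((-2 + 0)*(-22 - 19) + Q(4))² = ((-2 + 0)*(-22 - 19) + 3*4²)² = (-2*(-41) + 3*16)² = (82 + 48)² = 130² = 16900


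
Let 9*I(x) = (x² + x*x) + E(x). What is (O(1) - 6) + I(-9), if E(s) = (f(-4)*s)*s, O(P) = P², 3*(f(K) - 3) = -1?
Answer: 37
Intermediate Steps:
f(K) = 8/3 (f(K) = 3 + (⅓)*(-1) = 3 - ⅓ = 8/3)
E(s) = 8*s²/3 (E(s) = (8*s/3)*s = 8*s²/3)
I(x) = 14*x²/27 (I(x) = ((x² + x*x) + 8*x²/3)/9 = ((x² + x²) + 8*x²/3)/9 = (2*x² + 8*x²/3)/9 = (14*x²/3)/9 = 14*x²/27)
(O(1) - 6) + I(-9) = (1² - 6) + (14/27)*(-9)² = (1 - 6) + (14/27)*81 = -5 + 42 = 37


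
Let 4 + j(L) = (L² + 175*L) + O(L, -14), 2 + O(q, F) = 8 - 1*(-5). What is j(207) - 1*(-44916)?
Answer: 123997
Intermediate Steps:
O(q, F) = 11 (O(q, F) = -2 + (8 - 1*(-5)) = -2 + (8 + 5) = -2 + 13 = 11)
j(L) = 7 + L² + 175*L (j(L) = -4 + ((L² + 175*L) + 11) = -4 + (11 + L² + 175*L) = 7 + L² + 175*L)
j(207) - 1*(-44916) = (7 + 207² + 175*207) - 1*(-44916) = (7 + 42849 + 36225) + 44916 = 79081 + 44916 = 123997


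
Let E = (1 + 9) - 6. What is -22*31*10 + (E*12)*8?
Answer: -6436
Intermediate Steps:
E = 4 (E = 10 - 6 = 4)
-22*31*10 + (E*12)*8 = -22*31*10 + (4*12)*8 = -682*10 + 48*8 = -6820 + 384 = -6436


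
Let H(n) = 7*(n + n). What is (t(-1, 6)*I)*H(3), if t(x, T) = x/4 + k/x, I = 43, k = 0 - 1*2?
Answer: 6321/2 ≈ 3160.5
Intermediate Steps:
k = -2 (k = 0 - 2 = -2)
t(x, T) = -2/x + x/4 (t(x, T) = x/4 - 2/x = -2/x + x/4)
H(n) = 14*n (H(n) = 7*(2*n) = 14*n)
(t(-1, 6)*I)*H(3) = ((-2/(-1) + (¼)*(-1))*43)*(14*3) = ((-2*(-1) - ¼)*43)*42 = ((2 - ¼)*43)*42 = ((7/4)*43)*42 = (301/4)*42 = 6321/2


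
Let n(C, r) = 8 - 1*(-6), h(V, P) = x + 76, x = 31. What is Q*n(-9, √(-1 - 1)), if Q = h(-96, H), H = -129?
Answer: 1498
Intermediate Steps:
h(V, P) = 107 (h(V, P) = 31 + 76 = 107)
n(C, r) = 14 (n(C, r) = 8 + 6 = 14)
Q = 107
Q*n(-9, √(-1 - 1)) = 107*14 = 1498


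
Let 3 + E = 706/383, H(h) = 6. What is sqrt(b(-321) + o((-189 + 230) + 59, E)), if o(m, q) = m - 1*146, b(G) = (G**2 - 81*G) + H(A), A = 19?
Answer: sqrt(129002) ≈ 359.17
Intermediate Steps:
b(G) = 6 + G**2 - 81*G (b(G) = (G**2 - 81*G) + 6 = 6 + G**2 - 81*G)
E = -443/383 (E = -3 + 706/383 = -443/383 ≈ -1.1567)
o(m, q) = -146 + m (o(m, q) = m - 146 = -146 + m)
sqrt(b(-321) + o((-189 + 230) + 59, E)) = sqrt((6 + (-321)**2 - 81*(-321)) + (-146 + ((-189 + 230) + 59))) = sqrt((6 + 103041 + 26001) + (-146 + (41 + 59))) = sqrt(129048 + (-146 + 100)) = sqrt(129048 - 46) = sqrt(129002)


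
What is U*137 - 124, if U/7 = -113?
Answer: -108491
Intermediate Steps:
U = -791 (U = 7*(-113) = -791)
U*137 - 124 = -791*137 - 124 = -108367 - 124 = -108491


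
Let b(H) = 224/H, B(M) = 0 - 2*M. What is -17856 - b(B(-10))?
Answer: -89336/5 ≈ -17867.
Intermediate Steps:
B(M) = -2*M
-17856 - b(B(-10)) = -17856 - 224/((-2*(-10))) = -17856 - 224/20 = -17856 - 1*56/5 = -17856 - 56/5 = -89336/5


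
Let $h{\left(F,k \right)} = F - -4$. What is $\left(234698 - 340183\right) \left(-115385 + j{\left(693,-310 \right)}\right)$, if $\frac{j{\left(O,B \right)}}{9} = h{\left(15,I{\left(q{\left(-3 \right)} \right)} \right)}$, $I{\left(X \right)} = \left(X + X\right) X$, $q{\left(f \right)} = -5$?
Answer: $12153348790$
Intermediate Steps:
$I{\left(X \right)} = 2 X^{2}$ ($I{\left(X \right)} = 2 X X = 2 X^{2}$)
$h{\left(F,k \right)} = 4 + F$ ($h{\left(F,k \right)} = F + 4 = 4 + F$)
$j{\left(O,B \right)} = 171$ ($j{\left(O,B \right)} = 9 \left(4 + 15\right) = 9 \cdot 19 = 171$)
$\left(234698 - 340183\right) \left(-115385 + j{\left(693,-310 \right)}\right) = \left(234698 - 340183\right) \left(-115385 + 171\right) = \left(-105485\right) \left(-115214\right) = 12153348790$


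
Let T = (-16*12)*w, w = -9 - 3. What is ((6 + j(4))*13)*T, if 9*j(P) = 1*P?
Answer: 193024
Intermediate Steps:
w = -12
j(P) = P/9 (j(P) = (1*P)/9 = P/9)
T = 2304 (T = -16*12*(-12) = -192*(-12) = 2304)
((6 + j(4))*13)*T = ((6 + (1/9)*4)*13)*2304 = ((6 + 4/9)*13)*2304 = ((58/9)*13)*2304 = (754/9)*2304 = 193024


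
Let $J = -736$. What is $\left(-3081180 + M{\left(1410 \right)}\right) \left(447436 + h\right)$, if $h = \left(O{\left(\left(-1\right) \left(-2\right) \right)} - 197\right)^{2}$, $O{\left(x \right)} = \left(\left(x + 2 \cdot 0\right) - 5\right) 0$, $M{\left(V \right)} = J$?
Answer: $-1498566245420$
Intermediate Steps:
$M{\left(V \right)} = -736$
$O{\left(x \right)} = 0$ ($O{\left(x \right)} = \left(\left(x + 0\right) - 5\right) 0 = \left(x - 5\right) 0 = \left(-5 + x\right) 0 = 0$)
$h = 38809$ ($h = \left(0 - 197\right)^{2} = \left(-197\right)^{2} = 38809$)
$\left(-3081180 + M{\left(1410 \right)}\right) \left(447436 + h\right) = \left(-3081180 - 736\right) \left(447436 + 38809\right) = \left(-3081916\right) 486245 = -1498566245420$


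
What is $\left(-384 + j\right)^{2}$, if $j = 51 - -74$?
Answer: $67081$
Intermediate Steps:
$j = 125$ ($j = 51 + 74 = 125$)
$\left(-384 + j\right)^{2} = \left(-384 + 125\right)^{2} = \left(-259\right)^{2} = 67081$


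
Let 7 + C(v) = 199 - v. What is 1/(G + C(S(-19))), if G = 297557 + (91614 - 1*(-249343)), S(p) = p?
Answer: 1/638725 ≈ 1.5656e-6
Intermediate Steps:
G = 638514 (G = 297557 + (91614 + 249343) = 297557 + 340957 = 638514)
C(v) = 192 - v (C(v) = -7 + (199 - v) = 192 - v)
1/(G + C(S(-19))) = 1/(638514 + (192 - 1*(-19))) = 1/(638514 + (192 + 19)) = 1/(638514 + 211) = 1/638725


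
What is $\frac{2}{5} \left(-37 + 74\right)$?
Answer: $\frac{74}{5} \approx 14.8$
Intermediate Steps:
$\frac{2}{5} \left(-37 + 74\right) = 2 \cdot \frac{1}{5} \cdot 37 = \frac{2}{5} \cdot 37 = \frac{74}{5}$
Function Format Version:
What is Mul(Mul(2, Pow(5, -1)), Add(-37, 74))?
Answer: Rational(74, 5) ≈ 14.800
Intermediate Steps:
Mul(Mul(2, Pow(5, -1)), Add(-37, 74)) = Mul(Mul(2, Rational(1, 5)), 37) = Mul(Rational(2, 5), 37) = Rational(74, 5)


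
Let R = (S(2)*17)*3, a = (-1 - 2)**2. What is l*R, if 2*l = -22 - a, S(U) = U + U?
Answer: -3162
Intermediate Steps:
a = 9 (a = (-3)**2 = 9)
S(U) = 2*U
R = 204 (R = ((2*2)*17)*3 = (4*17)*3 = 68*3 = 204)
l = -31/2 (l = (-22 - 1*9)/2 = (-22 - 9)/2 = (1/2)*(-31) = -31/2 ≈ -15.500)
l*R = -31/2*204 = -3162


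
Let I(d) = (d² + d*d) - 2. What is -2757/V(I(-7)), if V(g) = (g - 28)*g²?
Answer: -919/208896 ≈ -0.0043993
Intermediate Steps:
I(d) = -2 + 2*d² (I(d) = (d² + d²) - 2 = 2*d² - 2 = -2 + 2*d²)
V(g) = g²*(-28 + g) (V(g) = (-28 + g)*g² = g²*(-28 + g))
-2757/V(I(-7)) = -2757*1/((-28 + (-2 + 2*(-7)²))*(-2 + 2*(-7)²)²) = -2757*1/((-28 + (-2 + 2*49))*(-2 + 2*49)²) = -2757*1/((-28 + (-2 + 98))*(-2 + 98)²) = -2757*1/(9216*(-28 + 96)) = -2757/(9216*68) = -2757/626688 = -2757*1/626688 = -919/208896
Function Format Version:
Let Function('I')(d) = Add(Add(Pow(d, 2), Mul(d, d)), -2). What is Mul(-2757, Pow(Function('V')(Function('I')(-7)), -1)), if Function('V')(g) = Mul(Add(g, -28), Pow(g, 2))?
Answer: Rational(-919, 208896) ≈ -0.0043993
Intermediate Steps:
Function('I')(d) = Add(-2, Mul(2, Pow(d, 2))) (Function('I')(d) = Add(Add(Pow(d, 2), Pow(d, 2)), -2) = Add(Mul(2, Pow(d, 2)), -2) = Add(-2, Mul(2, Pow(d, 2))))
Function('V')(g) = Mul(Pow(g, 2), Add(-28, g)) (Function('V')(g) = Mul(Add(-28, g), Pow(g, 2)) = Mul(Pow(g, 2), Add(-28, g)))
Mul(-2757, Pow(Function('V')(Function('I')(-7)), -1)) = Mul(-2757, Pow(Mul(Pow(Add(-2, Mul(2, Pow(-7, 2))), 2), Add(-28, Add(-2, Mul(2, Pow(-7, 2))))), -1)) = Mul(-2757, Pow(Mul(Pow(Add(-2, Mul(2, 49)), 2), Add(-28, Add(-2, Mul(2, 49)))), -1)) = Mul(-2757, Pow(Mul(Pow(Add(-2, 98), 2), Add(-28, Add(-2, 98))), -1)) = Mul(-2757, Pow(Mul(Pow(96, 2), Add(-28, 96)), -1)) = Mul(-2757, Pow(Mul(9216, 68), -1)) = Mul(-2757, Pow(626688, -1)) = Mul(-2757, Rational(1, 626688)) = Rational(-919, 208896)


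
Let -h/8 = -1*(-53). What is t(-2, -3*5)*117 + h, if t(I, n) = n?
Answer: -2179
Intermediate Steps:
h = -424 (h = -(-8)*(-53) = -8*53 = -424)
t(-2, -3*5)*117 + h = -3*5*117 - 424 = -15*117 - 424 = -1755 - 424 = -2179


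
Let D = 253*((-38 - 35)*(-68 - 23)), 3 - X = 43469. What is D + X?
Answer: 1637213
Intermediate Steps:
X = -43466 (X = 3 - 1*43469 = 3 - 43469 = -43466)
D = 1680679 (D = 253*(-73*(-91)) = 253*6643 = 1680679)
D + X = 1680679 - 43466 = 1637213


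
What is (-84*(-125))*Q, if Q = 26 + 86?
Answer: 1176000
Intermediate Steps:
Q = 112
(-84*(-125))*Q = -84*(-125)*112 = 10500*112 = 1176000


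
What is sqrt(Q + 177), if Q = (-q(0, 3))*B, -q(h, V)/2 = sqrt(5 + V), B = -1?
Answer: sqrt(177 - 4*sqrt(2)) ≈ 13.090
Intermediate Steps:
q(h, V) = -2*sqrt(5 + V)
Q = -4*sqrt(2) (Q = -(-2)*sqrt(5 + 3)*(-1) = -(-2)*sqrt(8)*(-1) = -(-2)*2*sqrt(2)*(-1) = -(-4)*sqrt(2)*(-1) = (4*sqrt(2))*(-1) = -4*sqrt(2) ≈ -5.6569)
sqrt(Q + 177) = sqrt(-4*sqrt(2) + 177) = sqrt(177 - 4*sqrt(2))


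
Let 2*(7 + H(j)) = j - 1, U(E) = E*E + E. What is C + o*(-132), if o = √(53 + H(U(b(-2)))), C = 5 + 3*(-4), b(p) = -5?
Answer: -7 - 66*√222 ≈ -990.38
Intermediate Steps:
U(E) = E + E² (U(E) = E² + E = E + E²)
H(j) = -15/2 + j/2 (H(j) = -7 + (j - 1)/2 = -7 + (-1 + j)/2 = -7 + (-½ + j/2) = -15/2 + j/2)
C = -7 (C = 5 - 12 = -7)
o = √222/2 (o = √(53 + (-15/2 + (-5*(1 - 5))/2)) = √(53 + (-15/2 + (-5*(-4))/2)) = √(53 + (-15/2 + (½)*20)) = √(53 + (-15/2 + 10)) = √(53 + 5/2) = √(111/2) = √222/2 ≈ 7.4498)
C + o*(-132) = -7 + (√222/2)*(-132) = -7 - 66*√222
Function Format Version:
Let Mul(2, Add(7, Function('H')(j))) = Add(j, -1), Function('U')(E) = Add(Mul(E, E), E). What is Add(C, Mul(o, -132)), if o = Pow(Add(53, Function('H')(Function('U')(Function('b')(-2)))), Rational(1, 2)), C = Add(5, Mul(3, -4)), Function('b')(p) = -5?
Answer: Add(-7, Mul(-66, Pow(222, Rational(1, 2)))) ≈ -990.38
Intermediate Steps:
Function('U')(E) = Add(E, Pow(E, 2)) (Function('U')(E) = Add(Pow(E, 2), E) = Add(E, Pow(E, 2)))
Function('H')(j) = Add(Rational(-15, 2), Mul(Rational(1, 2), j)) (Function('H')(j) = Add(-7, Mul(Rational(1, 2), Add(j, -1))) = Add(-7, Mul(Rational(1, 2), Add(-1, j))) = Add(-7, Add(Rational(-1, 2), Mul(Rational(1, 2), j))) = Add(Rational(-15, 2), Mul(Rational(1, 2), j)))
C = -7 (C = Add(5, -12) = -7)
o = Mul(Rational(1, 2), Pow(222, Rational(1, 2))) (o = Pow(Add(53, Add(Rational(-15, 2), Mul(Rational(1, 2), Mul(-5, Add(1, -5))))), Rational(1, 2)) = Pow(Add(53, Add(Rational(-15, 2), Mul(Rational(1, 2), Mul(-5, -4)))), Rational(1, 2)) = Pow(Add(53, Add(Rational(-15, 2), Mul(Rational(1, 2), 20))), Rational(1, 2)) = Pow(Add(53, Add(Rational(-15, 2), 10)), Rational(1, 2)) = Pow(Add(53, Rational(5, 2)), Rational(1, 2)) = Pow(Rational(111, 2), Rational(1, 2)) = Mul(Rational(1, 2), Pow(222, Rational(1, 2))) ≈ 7.4498)
Add(C, Mul(o, -132)) = Add(-7, Mul(Mul(Rational(1, 2), Pow(222, Rational(1, 2))), -132)) = Add(-7, Mul(-66, Pow(222, Rational(1, 2))))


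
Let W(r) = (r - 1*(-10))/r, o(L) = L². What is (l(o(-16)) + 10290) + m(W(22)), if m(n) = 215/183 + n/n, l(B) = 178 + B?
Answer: 1962890/183 ≈ 10726.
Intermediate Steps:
W(r) = (10 + r)/r (W(r) = (r + 10)/r = (10 + r)/r)
m(n) = 398/183 (m(n) = 215*(1/183) + 1 = 215/183 + 1 = 398/183)
(l(o(-16)) + 10290) + m(W(22)) = ((178 + (-16)²) + 10290) + 398/183 = ((178 + 256) + 10290) + 398/183 = (434 + 10290) + 398/183 = 10724 + 398/183 = 1962890/183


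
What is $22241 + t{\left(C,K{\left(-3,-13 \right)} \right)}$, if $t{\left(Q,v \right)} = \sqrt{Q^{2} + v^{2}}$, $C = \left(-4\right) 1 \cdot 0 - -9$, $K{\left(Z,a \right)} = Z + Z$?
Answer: $22241 + 3 \sqrt{13} \approx 22252.0$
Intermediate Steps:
$K{\left(Z,a \right)} = 2 Z$
$C = 9$ ($C = \left(-4\right) 0 + 9 = 0 + 9 = 9$)
$22241 + t{\left(C,K{\left(-3,-13 \right)} \right)} = 22241 + \sqrt{9^{2} + \left(2 \left(-3\right)\right)^{2}} = 22241 + \sqrt{81 + \left(-6\right)^{2}} = 22241 + \sqrt{81 + 36} = 22241 + \sqrt{117} = 22241 + 3 \sqrt{13}$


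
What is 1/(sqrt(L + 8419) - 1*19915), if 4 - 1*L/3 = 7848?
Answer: -2845/56660334 - I*sqrt(15113)/396622338 ≈ -5.0211e-5 - 3.0995e-7*I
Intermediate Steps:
L = -23532 (L = 12 - 3*7848 = 12 - 23544 = -23532)
1/(sqrt(L + 8419) - 1*19915) = 1/(sqrt(-23532 + 8419) - 1*19915) = 1/(sqrt(-15113) - 19915) = 1/(I*sqrt(15113) - 19915) = 1/(-19915 + I*sqrt(15113))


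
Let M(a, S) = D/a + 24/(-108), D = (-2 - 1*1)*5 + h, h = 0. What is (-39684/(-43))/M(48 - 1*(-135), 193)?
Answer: -21786516/7181 ≈ -3033.9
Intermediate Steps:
D = -15 (D = (-2 - 1*1)*5 + 0 = (-2 - 1)*5 + 0 = -3*5 + 0 = -15 + 0 = -15)
M(a, S) = -2/9 - 15/a (M(a, S) = -15/a + 24/(-108) = -15/a + 24*(-1/108) = -15/a - 2/9 = -2/9 - 15/a)
(-39684/(-43))/M(48 - 1*(-135), 193) = (-39684/(-43))/(-2/9 - 15/(48 - 1*(-135))) = (-39684*(-1/43))/(-2/9 - 15/(48 + 135)) = 39684/(43*(-2/9 - 15/183)) = 39684/(43*(-2/9 - 15*1/183)) = 39684/(43*(-2/9 - 5/61)) = 39684/(43*(-167/549)) = (39684/43)*(-549/167) = -21786516/7181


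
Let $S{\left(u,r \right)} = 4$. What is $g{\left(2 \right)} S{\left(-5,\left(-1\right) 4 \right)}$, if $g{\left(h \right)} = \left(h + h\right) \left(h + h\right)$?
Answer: $64$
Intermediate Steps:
$g{\left(h \right)} = 4 h^{2}$ ($g{\left(h \right)} = 2 h 2 h = 4 h^{2}$)
$g{\left(2 \right)} S{\left(-5,\left(-1\right) 4 \right)} = 4 \cdot 2^{2} \cdot 4 = 4 \cdot 4 \cdot 4 = 16 \cdot 4 = 64$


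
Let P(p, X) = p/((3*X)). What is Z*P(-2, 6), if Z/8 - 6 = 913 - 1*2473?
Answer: 4144/3 ≈ 1381.3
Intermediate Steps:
P(p, X) = p/(3*X) (P(p, X) = p*(1/(3*X)) = p/(3*X))
Z = -12432 (Z = 48 + 8*(913 - 1*2473) = 48 + 8*(913 - 2473) = 48 + 8*(-1560) = 48 - 12480 = -12432)
Z*P(-2, 6) = -4144*(-2)/6 = -12432*(-⅑) = 4144/3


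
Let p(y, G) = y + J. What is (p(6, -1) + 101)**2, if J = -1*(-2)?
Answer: 11881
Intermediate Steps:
J = 2
p(y, G) = 2 + y (p(y, G) = y + 2 = 2 + y)
(p(6, -1) + 101)**2 = ((2 + 6) + 101)**2 = (8 + 101)**2 = 109**2 = 11881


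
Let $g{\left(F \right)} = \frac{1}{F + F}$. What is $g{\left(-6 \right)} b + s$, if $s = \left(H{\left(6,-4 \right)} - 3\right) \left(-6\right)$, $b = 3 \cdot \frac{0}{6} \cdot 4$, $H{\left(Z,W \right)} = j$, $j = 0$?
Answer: $18$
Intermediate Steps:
$H{\left(Z,W \right)} = 0$
$g{\left(F \right)} = \frac{1}{2 F}$
$b = 0$ ($b = 3 \cdot 0 \cdot \frac{1}{6} \cdot 4 = 3 \cdot 0 \cdot 4 = 0 \cdot 4 = 0$)
$s = 18$ ($s = \left(0 - 3\right) \left(-6\right) = \left(-3\right) \left(-6\right) = 18$)
$g{\left(-6 \right)} b + s = \frac{1}{2 \left(-6\right)} 0 + 18 = \frac{1}{2} \left(- \frac{1}{6}\right) 0 + 18 = \left(- \frac{1}{12}\right) 0 + 18 = 0 + 18 = 18$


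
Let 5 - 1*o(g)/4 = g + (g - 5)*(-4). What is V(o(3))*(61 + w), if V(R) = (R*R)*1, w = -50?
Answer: 6336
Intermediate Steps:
o(g) = -60 + 12*g (o(g) = 20 - 4*(g + (g - 5)*(-4)) = 20 - 4*(g + (-5 + g)*(-4)) = 20 - 4*(g + (20 - 4*g)) = 20 - 4*(20 - 3*g) = 20 + (-80 + 12*g) = -60 + 12*g)
V(R) = R² (V(R) = R²*1 = R²)
V(o(3))*(61 + w) = (-60 + 12*3)²*(61 - 50) = (-60 + 36)²*11 = (-24)²*11 = 576*11 = 6336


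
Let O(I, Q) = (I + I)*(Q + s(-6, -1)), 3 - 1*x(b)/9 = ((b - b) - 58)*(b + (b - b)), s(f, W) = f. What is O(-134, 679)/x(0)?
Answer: -180364/27 ≈ -6680.1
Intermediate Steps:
x(b) = 27 + 522*b (x(b) = 27 - 9*((b - b) - 58)*(b + (b - b)) = 27 - 9*(0 - 58)*(b + 0) = 27 - (-522)*b = 27 + 522*b)
O(I, Q) = 2*I*(-6 + Q) (O(I, Q) = (I + I)*(Q - 6) = (2*I)*(-6 + Q) = 2*I*(-6 + Q))
O(-134, 679)/x(0) = (2*(-134)*(-6 + 679))/(27 + 522*0) = (2*(-134)*673)/(27 + 0) = -180364/27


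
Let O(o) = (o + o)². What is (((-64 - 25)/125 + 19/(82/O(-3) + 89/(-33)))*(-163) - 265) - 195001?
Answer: -1948029919/10375 ≈ -1.8776e+5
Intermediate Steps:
O(o) = 4*o² (O(o) = (2*o)² = 4*o²)
(((-64 - 25)/125 + 19/(82/O(-3) + 89/(-33)))*(-163) - 265) - 195001 = (((-64 - 25)/125 + 19/(82/((4*(-3)²)) + 89/(-33)))*(-163) - 265) - 195001 = ((-89*1/125 + 19/(82/((4*9)) + 89*(-1/33)))*(-163) - 265) - 195001 = ((-89/125 + 19/(82/36 - 89/33))*(-163) - 265) - 195001 = ((-89/125 + 19/(82*(1/36) - 89/33))*(-163) - 265) - 195001 = ((-89/125 + 19/(41/18 - 89/33))*(-163) - 265) - 195001 = ((-89/125 + 19/(-83/198))*(-163) - 265) - 195001 = ((-89/125 + 19*(-198/83))*(-163) - 265) - 195001 = ((-89/125 - 3762/83)*(-163) - 265) - 195001 = (-477637/10375*(-163) - 265) - 195001 = (77854831/10375 - 265) - 195001 = 75105456/10375 - 195001 = -1948029919/10375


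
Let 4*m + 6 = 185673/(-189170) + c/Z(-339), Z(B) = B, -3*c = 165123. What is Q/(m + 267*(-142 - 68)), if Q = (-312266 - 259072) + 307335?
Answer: 22573534274520/4790934915119 ≈ 4.7117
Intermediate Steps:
c = -55041 (c = -1/3*165123 = -55041)
m = 3321463681/85504840 (m = -3/2 + (185673/(-189170) - 55041/(-339))/4 = -3/2 + (185673*(-1/189170) - 55041*(-1/339))/4 = -3/2 + (-185673/189170 + 18347/113)/4 = -3/2 + (1/4)*(3449720941/21376210) = -3/2 + 3449720941/85504840 = 3321463681/85504840 ≈ 38.845)
Q = -264003 (Q = -571338 + 307335 = -264003)
Q/(m + 267*(-142 - 68)) = -264003/(3321463681/85504840 + 267*(-142 - 68)) = -264003/(3321463681/85504840 + 267*(-210)) = -264003/(3321463681/85504840 - 56070) = -264003/(-4790934915119/85504840) = -264003*(-85504840/4790934915119) = 22573534274520/4790934915119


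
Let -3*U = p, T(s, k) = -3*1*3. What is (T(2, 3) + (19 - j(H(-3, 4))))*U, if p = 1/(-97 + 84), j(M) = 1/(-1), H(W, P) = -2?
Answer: 11/39 ≈ 0.28205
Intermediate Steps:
j(M) = -1
T(s, k) = -9 (T(s, k) = -3*3 = -9)
p = -1/13 (p = 1/(-13) = -1/13 ≈ -0.076923)
U = 1/39 (U = -⅓*(-1/13) = 1/39 ≈ 0.025641)
(T(2, 3) + (19 - j(H(-3, 4))))*U = (-9 + (19 - 1*(-1)))*(1/39) = (-9 + (19 + 1))*(1/39) = (-9 + 20)*(1/39) = 11*(1/39) = 11/39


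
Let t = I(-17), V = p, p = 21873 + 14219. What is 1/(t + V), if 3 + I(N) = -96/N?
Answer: 17/613609 ≈ 2.7705e-5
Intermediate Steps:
I(N) = -3 - 96/N
p = 36092
V = 36092
t = 45/17 (t = -3 - 96/(-17) = -3 - 96*(-1/17) = -3 + 96/17 = 45/17 ≈ 2.6471)
1/(t + V) = 1/(45/17 + 36092) = 1/(613609/17) = 17/613609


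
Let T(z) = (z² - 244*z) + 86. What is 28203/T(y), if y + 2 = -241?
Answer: 28203/118427 ≈ 0.23815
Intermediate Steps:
y = -243 (y = -2 - 241 = -243)
T(z) = 86 + z² - 244*z
28203/T(y) = 28203/(86 + (-243)² - 244*(-243)) = 28203/(86 + 59049 + 59292) = 28203/118427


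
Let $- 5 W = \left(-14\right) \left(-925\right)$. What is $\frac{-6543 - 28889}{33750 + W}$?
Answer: $- \frac{4429}{3895} \approx -1.1371$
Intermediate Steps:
$W = -2590$ ($W = - \frac{\left(-14\right) \left(-925\right)}{5} = \left(- \frac{1}{5}\right) 12950 = -2590$)
$\frac{-6543 - 28889}{33750 + W} = \frac{-6543 - 28889}{33750 - 2590} = - \frac{35432}{31160} = \left(-35432\right) \frac{1}{31160} = - \frac{4429}{3895}$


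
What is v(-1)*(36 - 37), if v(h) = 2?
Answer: -2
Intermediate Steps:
v(-1)*(36 - 37) = 2*(36 - 37) = 2*(-1) = -2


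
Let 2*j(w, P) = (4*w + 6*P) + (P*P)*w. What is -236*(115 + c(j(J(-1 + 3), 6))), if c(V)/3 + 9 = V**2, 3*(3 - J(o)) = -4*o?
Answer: -36698000/3 ≈ -1.2233e+7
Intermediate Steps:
J(o) = 3 + 4*o/3 (J(o) = 3 - (-4)*o/3 = 3 + 4*o/3)
j(w, P) = 2*w + 3*P + w*P**2/2 (j(w, P) = ((4*w + 6*P) + (P*P)*w)/2 = ((4*w + 6*P) + P**2*w)/2 = ((4*w + 6*P) + w*P**2)/2 = (4*w + 6*P + w*P**2)/2 = 2*w + 3*P + w*P**2/2)
c(V) = -27 + 3*V**2
-236*(115 + c(j(J(-1 + 3), 6))) = -236*(115 + (-27 + 3*(2*(3 + 4*(-1 + 3)/3) + 3*6 + (1/2)*(3 + 4*(-1 + 3)/3)*6**2)**2)) = -236*(115 + (-27 + 3*(2*(3 + (4/3)*2) + 18 + (1/2)*(3 + (4/3)*2)*36)**2)) = -236*(115 + (-27 + 3*(2*(3 + 8/3) + 18 + (1/2)*(3 + 8/3)*36)**2)) = -236*(115 + (-27 + 3*(2*(17/3) + 18 + (1/2)*(17/3)*36)**2)) = -236*(115 + (-27 + 3*(34/3 + 18 + 102)**2)) = -236*(115 + (-27 + 3*(394/3)**2)) = -236*(115 + (-27 + 3*(155236/9))) = -236*(115 + (-27 + 155236/3)) = -236*(115 + 155155/3) = -236*155500/3 = -36698000/3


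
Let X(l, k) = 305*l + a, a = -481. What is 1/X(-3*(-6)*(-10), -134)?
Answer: -1/55381 ≈ -1.8057e-5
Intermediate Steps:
X(l, k) = -481 + 305*l (X(l, k) = 305*l - 481 = -481 + 305*l)
1/X(-3*(-6)*(-10), -134) = 1/(-481 + 305*(-3*(-6)*(-10))) = 1/(-481 + 305*(18*(-10))) = 1/(-481 + 305*(-180)) = 1/(-481 - 54900) = 1/(-55381) = -1/55381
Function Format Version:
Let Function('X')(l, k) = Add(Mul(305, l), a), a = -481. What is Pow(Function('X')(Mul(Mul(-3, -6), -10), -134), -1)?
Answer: Rational(-1, 55381) ≈ -1.8057e-5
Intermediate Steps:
Function('X')(l, k) = Add(-481, Mul(305, l)) (Function('X')(l, k) = Add(Mul(305, l), -481) = Add(-481, Mul(305, l)))
Pow(Function('X')(Mul(Mul(-3, -6), -10), -134), -1) = Pow(Add(-481, Mul(305, Mul(Mul(-3, -6), -10))), -1) = Pow(Add(-481, Mul(305, Mul(18, -10))), -1) = Pow(Add(-481, Mul(305, -180)), -1) = Pow(Add(-481, -54900), -1) = Pow(-55381, -1) = Rational(-1, 55381)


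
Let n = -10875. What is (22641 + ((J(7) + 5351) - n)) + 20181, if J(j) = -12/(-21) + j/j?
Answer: 413347/7 ≈ 59050.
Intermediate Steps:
J(j) = 11/7 (J(j) = -12*(-1/21) + 1 = 4/7 + 1 = 11/7)
(22641 + ((J(7) + 5351) - n)) + 20181 = (22641 + ((11/7 + 5351) - 1*(-10875))) + 20181 = (22641 + (37468/7 + 10875)) + 20181 = (22641 + 113593/7) + 20181 = 272080/7 + 20181 = 413347/7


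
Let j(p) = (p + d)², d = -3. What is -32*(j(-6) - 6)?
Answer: -2400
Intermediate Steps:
j(p) = (-3 + p)² (j(p) = (p - 3)² = (-3 + p)²)
-32*(j(-6) - 6) = -32*((-3 - 6)² - 6) = -32*((-9)² - 6) = -32*(81 - 6) = -32*75 = -2400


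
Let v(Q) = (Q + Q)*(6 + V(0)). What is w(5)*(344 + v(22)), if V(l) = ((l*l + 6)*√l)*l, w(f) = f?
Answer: 3040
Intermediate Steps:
V(l) = l^(3/2)*(6 + l²) (V(l) = ((l² + 6)*√l)*l = ((6 + l²)*√l)*l = (√l*(6 + l²))*l = l^(3/2)*(6 + l²))
v(Q) = 12*Q (v(Q) = (Q + Q)*(6 + 0^(3/2)*(6 + 0²)) = (2*Q)*(6 + 0*(6 + 0)) = (2*Q)*(6 + 0*6) = (2*Q)*(6 + 0) = (2*Q)*6 = 12*Q)
w(5)*(344 + v(22)) = 5*(344 + 12*22) = 5*(344 + 264) = 5*608 = 3040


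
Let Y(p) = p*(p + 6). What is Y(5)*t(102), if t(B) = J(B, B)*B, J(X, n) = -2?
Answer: -11220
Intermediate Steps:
Y(p) = p*(6 + p)
t(B) = -2*B
Y(5)*t(102) = (5*(6 + 5))*(-2*102) = (5*11)*(-204) = 55*(-204) = -11220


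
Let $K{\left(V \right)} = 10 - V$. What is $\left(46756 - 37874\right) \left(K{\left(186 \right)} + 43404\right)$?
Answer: $383951096$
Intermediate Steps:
$\left(46756 - 37874\right) \left(K{\left(186 \right)} + 43404\right) = \left(46756 - 37874\right) \left(\left(10 - 186\right) + 43404\right) = 8882 \left(\left(10 - 186\right) + 43404\right) = 8882 \left(-176 + 43404\right) = 8882 \cdot 43228 = 383951096$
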